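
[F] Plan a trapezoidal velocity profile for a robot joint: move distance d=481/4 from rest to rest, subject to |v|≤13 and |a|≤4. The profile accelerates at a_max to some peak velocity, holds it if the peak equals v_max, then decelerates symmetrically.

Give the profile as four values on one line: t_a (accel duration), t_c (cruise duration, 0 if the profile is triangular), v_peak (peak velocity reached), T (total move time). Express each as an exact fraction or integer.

t_a=13/4 t_c=6 v_peak=13 T=25/2

v_max²/a_max = 13²/4 = 169/4
481/4 ≥ 169/4 so v_max reached
t_a = 13/4; v_peak = 13
d_cruise = 481/4 − 169/4 = 78; t_c = 78/13 = 6
T = 2·13/4 + 6 = 25/2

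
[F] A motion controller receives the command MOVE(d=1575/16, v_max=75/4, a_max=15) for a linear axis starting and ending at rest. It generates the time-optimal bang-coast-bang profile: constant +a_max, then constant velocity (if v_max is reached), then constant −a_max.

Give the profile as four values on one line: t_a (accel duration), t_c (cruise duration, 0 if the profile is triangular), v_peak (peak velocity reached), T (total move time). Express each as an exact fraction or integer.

v_max²/a_max = (75/4)²/15 = 375/16
1575/16 ≥ 375/16 → trapezoidal
t_a = (75/4)/15 = 5/4; v_peak = 75/4
d_cruise = 1575/16 − 375/16 = 75; t_c = 75/(75/4) = 4
T = 2·5/4 + 4 = 13/2

t_a=5/4 t_c=4 v_peak=75/4 T=13/2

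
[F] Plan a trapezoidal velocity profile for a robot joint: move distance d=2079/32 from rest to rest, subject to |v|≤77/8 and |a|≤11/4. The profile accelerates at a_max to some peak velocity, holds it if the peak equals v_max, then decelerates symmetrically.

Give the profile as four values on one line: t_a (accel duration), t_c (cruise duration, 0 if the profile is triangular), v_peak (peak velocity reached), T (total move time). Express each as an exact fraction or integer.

t_a=7/2 t_c=13/4 v_peak=77/8 T=41/4

vₘ²/aₘ = (77/8)²/(11/4) = 539/16
2079/32 ≥ 539/16 so v_max reached
t_a = (77/8)/(11/4) = 7/2; v_peak = 77/8
d_cruise = 2079/32 − 539/16 = 1001/32; t_c = (1001/32)/(77/8) = 13/4
T = 2·7/2 + 13/4 = 41/4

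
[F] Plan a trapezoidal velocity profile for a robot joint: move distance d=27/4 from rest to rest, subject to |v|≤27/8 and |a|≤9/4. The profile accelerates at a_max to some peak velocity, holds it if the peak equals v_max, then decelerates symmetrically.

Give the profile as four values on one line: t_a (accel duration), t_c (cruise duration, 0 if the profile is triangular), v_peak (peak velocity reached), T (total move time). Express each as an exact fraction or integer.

t_a=3/2 t_c=1/2 v_peak=27/8 T=7/2

(v_max)²/a_max = (27/8)²/(9/4) = 81/16
27/4 ≥ 81/16 ⇒ cruise phase
t_a = (27/8)/(9/4) = 3/2; v_peak = 27/8
d_cruise = 27/4 − 81/16 = 27/16; t_c = (27/16)/(27/8) = 1/2
T = 2·3/2 + 1/2 = 7/2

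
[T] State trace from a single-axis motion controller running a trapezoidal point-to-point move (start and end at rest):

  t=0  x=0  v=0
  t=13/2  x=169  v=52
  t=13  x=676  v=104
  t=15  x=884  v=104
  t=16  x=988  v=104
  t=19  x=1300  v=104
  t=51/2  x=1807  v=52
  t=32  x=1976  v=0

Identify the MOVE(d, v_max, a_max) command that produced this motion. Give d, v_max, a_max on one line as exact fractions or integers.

d=1976 v_max=104 a_max=8

final state: t=32, x=1976, v=0 → d = 1976
a_max = (52−0)/(13/2−0) = 8
max v = 104 over t∈[13,19] → v_max = 104
check: 104·(13+6) = 1976 ✓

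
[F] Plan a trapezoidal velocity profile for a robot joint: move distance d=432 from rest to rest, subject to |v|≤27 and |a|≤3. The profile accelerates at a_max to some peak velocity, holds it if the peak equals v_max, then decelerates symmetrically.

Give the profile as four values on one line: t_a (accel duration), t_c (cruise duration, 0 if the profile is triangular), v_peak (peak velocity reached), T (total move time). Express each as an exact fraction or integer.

t_a=9 t_c=7 v_peak=27 T=25

vₘ²/aₘ = 27²/3 = 243
432 ≥ 243 → trapezoidal
t_a = 27/3 = 9; v_peak = 27
d_cruise = 432 − 243 = 189; t_c = 189/27 = 7
T = 2·9 + 7 = 25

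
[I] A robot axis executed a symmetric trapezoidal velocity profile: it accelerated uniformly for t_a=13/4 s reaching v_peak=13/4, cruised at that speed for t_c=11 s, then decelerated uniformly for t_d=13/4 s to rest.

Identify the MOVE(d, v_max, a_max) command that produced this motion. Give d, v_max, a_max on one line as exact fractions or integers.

d=741/16 v_max=13/4 a_max=1

a_max = (13/4)/(13/4) = 1
d_a = ½·13/4·13/4 = 169/32; d_c = 13/4·11 = 143/4
d = 2·169/32 + 143/4 = 741/16
t_c = 11 > 0 so v_max = 13/4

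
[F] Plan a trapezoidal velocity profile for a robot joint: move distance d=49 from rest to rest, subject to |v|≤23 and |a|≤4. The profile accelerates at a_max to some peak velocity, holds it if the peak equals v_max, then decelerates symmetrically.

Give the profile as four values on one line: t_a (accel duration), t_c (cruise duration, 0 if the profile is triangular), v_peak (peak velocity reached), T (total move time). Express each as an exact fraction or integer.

(v_max)²/a_max = 23²/4 = 529/4
49 < 529/4 ⇒ no cruise
v_peak = √(49·4) = √196 = 14
t_a = 14/4 = 7/2; t_c = 0
T = 2·7/2 = 7

t_a=7/2 t_c=0 v_peak=14 T=7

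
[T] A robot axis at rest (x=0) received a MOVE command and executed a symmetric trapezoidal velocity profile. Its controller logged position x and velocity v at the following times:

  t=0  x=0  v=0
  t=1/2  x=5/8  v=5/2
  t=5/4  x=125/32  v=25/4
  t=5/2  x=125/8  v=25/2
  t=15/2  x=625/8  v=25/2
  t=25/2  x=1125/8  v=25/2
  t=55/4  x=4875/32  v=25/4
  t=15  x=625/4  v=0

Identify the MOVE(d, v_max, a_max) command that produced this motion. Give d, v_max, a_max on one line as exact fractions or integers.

final state: t=15, x=625/4, v=0 → d = 625/4
a_max = (5/2−0)/(1/2−0) = 5
max v = 25/2 over t∈[5/2,25/2] → v_max = 25/2
check: 25/2·(5/2+10) = 625/4 ✓

d=625/4 v_max=25/2 a_max=5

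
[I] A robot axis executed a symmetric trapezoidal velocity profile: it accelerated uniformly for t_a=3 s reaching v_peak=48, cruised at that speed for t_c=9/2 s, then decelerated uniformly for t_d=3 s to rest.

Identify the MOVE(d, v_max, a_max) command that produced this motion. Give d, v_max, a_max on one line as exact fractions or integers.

a_max = 48/3 = 16
d_a = ½·48·3 = 72; d_c = 48·9/2 = 216
d = 2·72 + 216 = 360
t_c = 9/2 > 0 ⇒ limit active, v_max = 48

d=360 v_max=48 a_max=16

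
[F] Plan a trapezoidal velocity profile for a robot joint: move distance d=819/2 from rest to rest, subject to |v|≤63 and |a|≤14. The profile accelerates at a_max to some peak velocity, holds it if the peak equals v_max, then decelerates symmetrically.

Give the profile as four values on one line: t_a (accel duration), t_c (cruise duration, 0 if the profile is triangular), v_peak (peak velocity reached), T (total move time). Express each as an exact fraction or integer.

v_max²/a_max = 63²/14 = 567/2
819/2 ≥ 567/2 ⇒ cruise phase
t_a = 63/14 = 9/2; v_peak = 63
d_cruise = 819/2 − 567/2 = 126; t_c = 126/63 = 2
T = 2·9/2 + 2 = 11

t_a=9/2 t_c=2 v_peak=63 T=11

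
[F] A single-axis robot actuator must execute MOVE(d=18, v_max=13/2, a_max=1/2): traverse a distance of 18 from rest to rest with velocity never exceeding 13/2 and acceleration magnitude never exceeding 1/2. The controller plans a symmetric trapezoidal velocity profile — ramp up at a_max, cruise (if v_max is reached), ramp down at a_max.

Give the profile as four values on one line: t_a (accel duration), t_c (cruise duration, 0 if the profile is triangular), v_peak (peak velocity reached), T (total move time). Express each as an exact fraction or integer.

v_max²/a_max = (13/2)²/(1/2) = 169/2
18 < 169/2 → triangular
v_peak = √(18·1/2) = √9 = 3
t_a = 3/(1/2) = 6; t_c = 0
T = 2·6 = 12

t_a=6 t_c=0 v_peak=3 T=12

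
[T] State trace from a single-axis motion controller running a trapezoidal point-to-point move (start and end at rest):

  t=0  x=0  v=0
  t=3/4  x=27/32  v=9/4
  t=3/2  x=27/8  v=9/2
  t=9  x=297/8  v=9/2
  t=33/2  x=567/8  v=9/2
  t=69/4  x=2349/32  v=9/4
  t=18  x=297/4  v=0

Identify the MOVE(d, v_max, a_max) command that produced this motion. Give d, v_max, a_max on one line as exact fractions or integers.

d=297/4 v_max=9/2 a_max=3

final state: t=18, x=297/4, v=0 → d = 297/4
a_max = (9/4−0)/(3/4−0) = 3
max v = 9/2 over t∈[3/2,33/2] → v_max = 9/2
check: 9/2·(3/2+15) = 297/4 ✓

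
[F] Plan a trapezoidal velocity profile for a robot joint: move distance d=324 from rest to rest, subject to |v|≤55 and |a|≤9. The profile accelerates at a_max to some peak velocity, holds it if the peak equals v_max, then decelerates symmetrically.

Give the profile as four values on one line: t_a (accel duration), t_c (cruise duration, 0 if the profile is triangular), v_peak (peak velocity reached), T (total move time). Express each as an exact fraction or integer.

v_max²/a_max = 55²/9 = 3025/9
324 < 3025/9 ⇒ no cruise
v_peak = √(324·9) = √2916 = 54
t_a = 54/9 = 6; t_c = 0
T = 2·6 = 12

t_a=6 t_c=0 v_peak=54 T=12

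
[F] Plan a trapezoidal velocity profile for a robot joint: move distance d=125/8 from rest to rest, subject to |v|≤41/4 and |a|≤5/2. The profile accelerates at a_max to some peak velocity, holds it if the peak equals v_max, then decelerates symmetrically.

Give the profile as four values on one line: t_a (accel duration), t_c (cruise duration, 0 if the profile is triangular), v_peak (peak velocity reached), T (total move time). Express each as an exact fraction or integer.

vₘ²/aₘ = (41/4)²/(5/2) = 1681/40
125/8 < 1681/40 so t_c = 0
v_peak = √(125/8·5/2) = √(625/16) = 25/4
t_a = (25/4)/(5/2) = 5/2; t_c = 0
T = 2·5/2 = 5

t_a=5/2 t_c=0 v_peak=25/4 T=5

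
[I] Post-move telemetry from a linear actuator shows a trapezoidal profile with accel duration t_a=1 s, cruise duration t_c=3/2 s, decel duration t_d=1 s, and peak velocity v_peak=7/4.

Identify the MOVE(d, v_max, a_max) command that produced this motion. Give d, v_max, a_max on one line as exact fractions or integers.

a_max = (7/4)/1 = 7/4
d_a = ½·7/4·1 = 7/8; d_c = 7/4·3/2 = 21/8
d = 2·7/8 + 21/8 = 35/8
t_c = 3/2 > 0 → v_max = v_peak = 7/4

d=35/8 v_max=7/4 a_max=7/4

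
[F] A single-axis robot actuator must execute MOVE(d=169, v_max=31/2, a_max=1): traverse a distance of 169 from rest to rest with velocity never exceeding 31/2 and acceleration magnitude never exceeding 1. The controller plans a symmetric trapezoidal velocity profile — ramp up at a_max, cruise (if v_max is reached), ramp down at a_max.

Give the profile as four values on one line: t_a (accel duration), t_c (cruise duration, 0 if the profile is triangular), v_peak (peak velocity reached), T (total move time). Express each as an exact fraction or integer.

v_max²/a_max = (31/2)²/1 = 961/4
169 < 961/4 ⇒ no cruise
v_peak = √(169·1) = √169 = 13
t_a = 13/1 = 13; t_c = 0
T = 2·13 = 26

t_a=13 t_c=0 v_peak=13 T=26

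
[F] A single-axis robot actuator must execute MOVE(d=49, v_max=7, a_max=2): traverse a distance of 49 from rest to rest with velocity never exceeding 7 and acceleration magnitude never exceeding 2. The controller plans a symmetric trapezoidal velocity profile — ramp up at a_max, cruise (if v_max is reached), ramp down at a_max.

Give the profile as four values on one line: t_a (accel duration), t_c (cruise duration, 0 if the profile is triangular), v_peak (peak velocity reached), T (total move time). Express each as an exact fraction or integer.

(v_max)²/a_max = 7²/2 = 49/2
49 ≥ 49/2 → trapezoidal
t_a = 7/2; v_peak = 7
d_cruise = 49 − 49/2 = 49/2; t_c = (49/2)/7 = 7/2
T = 2·7/2 + 7/2 = 21/2

t_a=7/2 t_c=7/2 v_peak=7 T=21/2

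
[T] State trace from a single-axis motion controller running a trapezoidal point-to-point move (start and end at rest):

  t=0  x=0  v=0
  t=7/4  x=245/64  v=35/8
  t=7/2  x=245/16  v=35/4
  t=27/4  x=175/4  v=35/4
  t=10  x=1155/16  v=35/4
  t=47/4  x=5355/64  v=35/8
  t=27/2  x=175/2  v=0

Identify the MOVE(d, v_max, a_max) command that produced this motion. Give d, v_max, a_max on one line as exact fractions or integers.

d=175/2 v_max=35/4 a_max=5/2

final state: t=27/2, x=175/2, v=0 → d = 175/2
a_max = (35/8−0)/(7/4−0) = 5/2
max v = 35/4 over t∈[7/2,10] → v_max = 35/4
check: 35/4·(7/2+13/2) = 175/2 ✓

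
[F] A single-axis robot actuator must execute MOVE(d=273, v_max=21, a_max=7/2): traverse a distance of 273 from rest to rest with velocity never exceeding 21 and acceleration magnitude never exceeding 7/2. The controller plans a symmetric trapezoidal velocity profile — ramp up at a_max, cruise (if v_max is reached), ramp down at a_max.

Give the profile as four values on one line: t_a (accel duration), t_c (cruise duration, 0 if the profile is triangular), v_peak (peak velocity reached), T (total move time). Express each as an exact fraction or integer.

vₘ²/aₘ = 21²/(7/2) = 126
273 ≥ 126 ⇒ cruise phase
t_a = 21/(7/2) = 6; v_peak = 21
d_cruise = 273 − 126 = 147; t_c = 147/21 = 7
T = 2·6 + 7 = 19

t_a=6 t_c=7 v_peak=21 T=19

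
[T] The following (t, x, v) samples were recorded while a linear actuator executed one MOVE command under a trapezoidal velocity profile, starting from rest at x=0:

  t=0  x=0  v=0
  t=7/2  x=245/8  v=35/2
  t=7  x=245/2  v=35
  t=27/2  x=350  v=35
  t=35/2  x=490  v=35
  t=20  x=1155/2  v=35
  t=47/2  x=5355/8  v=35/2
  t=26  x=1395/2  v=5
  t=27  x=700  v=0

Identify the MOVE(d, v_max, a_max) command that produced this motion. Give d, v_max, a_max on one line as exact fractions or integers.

final state: t=27, x=700, v=0 → d = 700
a_max = (35/2−0)/(7/2−0) = 5
max v = 35 over t∈[7,20] → v_max = 35
check: 35·(7+13) = 700 ✓

d=700 v_max=35 a_max=5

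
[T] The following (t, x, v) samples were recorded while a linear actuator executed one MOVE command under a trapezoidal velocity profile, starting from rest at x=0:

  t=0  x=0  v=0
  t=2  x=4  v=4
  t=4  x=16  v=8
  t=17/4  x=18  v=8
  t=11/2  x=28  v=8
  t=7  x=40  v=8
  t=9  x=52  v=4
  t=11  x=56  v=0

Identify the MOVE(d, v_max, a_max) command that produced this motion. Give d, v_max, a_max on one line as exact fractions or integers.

d=56 v_max=8 a_max=2

final state: t=11, x=56, v=0 → d = 56
a_max = (4−0)/(2−0) = 2
max v = 8 over t∈[4,7] → v_max = 8
check: 8·(4+3) = 56 ✓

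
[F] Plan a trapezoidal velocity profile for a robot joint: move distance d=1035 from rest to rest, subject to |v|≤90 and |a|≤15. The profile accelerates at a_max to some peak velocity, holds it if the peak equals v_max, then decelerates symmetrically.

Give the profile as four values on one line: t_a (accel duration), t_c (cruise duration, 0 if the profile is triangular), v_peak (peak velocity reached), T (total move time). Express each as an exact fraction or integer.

t_a=6 t_c=11/2 v_peak=90 T=35/2

(v_max)²/a_max = 90²/15 = 540
1035 ≥ 540 ⇒ cruise phase
t_a = 90/15 = 6; v_peak = 90
d_cruise = 1035 − 540 = 495; t_c = 495/90 = 11/2
T = 2·6 + 11/2 = 35/2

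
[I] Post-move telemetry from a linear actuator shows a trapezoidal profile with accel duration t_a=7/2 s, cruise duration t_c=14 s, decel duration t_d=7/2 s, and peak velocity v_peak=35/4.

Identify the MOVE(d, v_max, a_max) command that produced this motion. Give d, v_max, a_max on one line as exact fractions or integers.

a_max = (35/4)/(7/2) = 5/2
d_a = ½·35/4·7/2 = 245/16; d_c = 35/4·14 = 245/2
d = 2·245/16 + 245/2 = 1225/8
t_c = 14 > 0 → v_max = v_peak = 35/4

d=1225/8 v_max=35/4 a_max=5/2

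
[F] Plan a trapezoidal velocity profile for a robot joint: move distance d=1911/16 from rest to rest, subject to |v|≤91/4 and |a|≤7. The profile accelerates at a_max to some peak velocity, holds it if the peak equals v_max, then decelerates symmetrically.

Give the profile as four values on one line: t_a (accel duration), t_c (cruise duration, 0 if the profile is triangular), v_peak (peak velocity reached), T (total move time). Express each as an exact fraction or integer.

t_a=13/4 t_c=2 v_peak=91/4 T=17/2

v_max²/a_max = (91/4)²/7 = 1183/16
1911/16 ≥ 1183/16 → trapezoidal
t_a = (91/4)/7 = 13/4; v_peak = 91/4
d_cruise = 1911/16 − 1183/16 = 91/2; t_c = (91/2)/(91/4) = 2
T = 2·13/4 + 2 = 17/2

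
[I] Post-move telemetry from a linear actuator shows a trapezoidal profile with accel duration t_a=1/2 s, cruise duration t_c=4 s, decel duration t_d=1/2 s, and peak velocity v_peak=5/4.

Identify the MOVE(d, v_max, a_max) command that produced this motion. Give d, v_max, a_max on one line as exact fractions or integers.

a_max = (5/4)/(1/2) = 5/2
d_a = ½·5/4·1/2 = 5/16; d_c = 5/4·4 = 5
d = 2·5/16 + 5 = 45/8
t_c = 4 > 0 so v_max = 5/4

d=45/8 v_max=5/4 a_max=5/2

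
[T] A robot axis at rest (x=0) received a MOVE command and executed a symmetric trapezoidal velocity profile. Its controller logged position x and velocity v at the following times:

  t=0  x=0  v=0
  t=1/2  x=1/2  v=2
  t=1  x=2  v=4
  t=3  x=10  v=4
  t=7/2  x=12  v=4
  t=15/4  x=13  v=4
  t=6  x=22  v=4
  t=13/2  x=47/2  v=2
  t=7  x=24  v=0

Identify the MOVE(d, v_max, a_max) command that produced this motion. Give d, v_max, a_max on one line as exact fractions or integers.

final state: t=7, x=24, v=0 → d = 24
a_max = (2−0)/(1/2−0) = 4
max v = 4 over t∈[1,6] → v_max = 4
check: 4·(1+5) = 24 ✓

d=24 v_max=4 a_max=4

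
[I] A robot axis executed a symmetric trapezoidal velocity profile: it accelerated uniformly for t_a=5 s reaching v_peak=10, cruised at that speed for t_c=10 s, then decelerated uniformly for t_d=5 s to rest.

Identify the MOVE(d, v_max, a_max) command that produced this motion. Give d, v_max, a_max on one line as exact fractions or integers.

d=150 v_max=10 a_max=2

a_max = 10/5 = 2
d_a = ½·10·5 = 25; d_c = 10·10 = 100
d = 2·25 + 100 = 150
t_c = 10 > 0 ⇒ limit active, v_max = 10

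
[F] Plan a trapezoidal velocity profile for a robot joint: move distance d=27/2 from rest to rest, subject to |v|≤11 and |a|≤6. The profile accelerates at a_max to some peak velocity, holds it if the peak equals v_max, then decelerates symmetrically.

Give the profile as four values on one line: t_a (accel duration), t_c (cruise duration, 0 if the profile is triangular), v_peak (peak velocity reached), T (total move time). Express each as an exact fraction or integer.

(v_max)²/a_max = 11²/6 = 121/6
27/2 < 121/6 → triangular
v_peak = √(27/2·6) = √81 = 9
t_a = 9/6 = 3/2; t_c = 0
T = 2·3/2 = 3

t_a=3/2 t_c=0 v_peak=9 T=3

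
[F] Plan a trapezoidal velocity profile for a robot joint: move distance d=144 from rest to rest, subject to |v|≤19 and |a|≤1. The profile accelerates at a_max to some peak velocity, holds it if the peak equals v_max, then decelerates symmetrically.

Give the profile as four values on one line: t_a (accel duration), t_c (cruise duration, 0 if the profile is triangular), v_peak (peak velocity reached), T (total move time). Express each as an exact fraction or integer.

t_a=12 t_c=0 v_peak=12 T=24

vₘ²/aₘ = 19²/1 = 361
144 < 361 so t_c = 0
v_peak = √(144·1) = √144 = 12
t_a = 12/1 = 12; t_c = 0
T = 2·12 = 24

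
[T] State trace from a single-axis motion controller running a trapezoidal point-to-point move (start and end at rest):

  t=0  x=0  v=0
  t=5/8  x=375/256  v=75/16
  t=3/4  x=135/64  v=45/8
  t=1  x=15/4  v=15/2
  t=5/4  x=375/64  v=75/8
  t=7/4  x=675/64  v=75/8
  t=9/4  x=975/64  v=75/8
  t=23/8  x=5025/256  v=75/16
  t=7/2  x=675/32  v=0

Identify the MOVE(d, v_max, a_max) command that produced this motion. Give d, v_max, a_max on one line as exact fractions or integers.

d=675/32 v_max=75/8 a_max=15/2

final state: t=7/2, x=675/32, v=0 → d = 675/32
a_max = (75/16−0)/(5/8−0) = 15/2
max v = 75/8 over t∈[5/4,9/4] → v_max = 75/8
check: 75/8·(5/4+1) = 675/32 ✓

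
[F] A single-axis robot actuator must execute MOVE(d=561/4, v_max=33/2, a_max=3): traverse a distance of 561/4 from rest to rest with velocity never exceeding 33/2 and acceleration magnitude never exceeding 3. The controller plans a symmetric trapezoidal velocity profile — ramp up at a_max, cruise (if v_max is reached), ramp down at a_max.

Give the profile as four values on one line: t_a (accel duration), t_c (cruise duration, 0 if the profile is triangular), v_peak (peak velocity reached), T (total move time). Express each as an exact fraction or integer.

v_max²/a_max = (33/2)²/3 = 363/4
561/4 ≥ 363/4 ⇒ cruise phase
t_a = (33/2)/3 = 11/2; v_peak = 33/2
d_cruise = 561/4 − 363/4 = 99/2; t_c = (99/2)/(33/2) = 3
T = 2·11/2 + 3 = 14

t_a=11/2 t_c=3 v_peak=33/2 T=14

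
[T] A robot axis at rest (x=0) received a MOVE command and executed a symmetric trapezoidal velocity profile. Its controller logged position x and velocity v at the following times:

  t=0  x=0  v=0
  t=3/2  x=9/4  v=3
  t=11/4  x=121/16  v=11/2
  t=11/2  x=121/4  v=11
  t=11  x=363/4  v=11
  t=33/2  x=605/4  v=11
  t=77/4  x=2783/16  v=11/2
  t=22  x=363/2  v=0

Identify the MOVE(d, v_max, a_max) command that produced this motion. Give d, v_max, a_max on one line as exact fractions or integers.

d=363/2 v_max=11 a_max=2

final state: t=22, x=363/2, v=0 → d = 363/2
a_max = (3−0)/(3/2−0) = 2
max v = 11 over t∈[11/2,33/2] → v_max = 11
check: 11·(11/2+11) = 363/2 ✓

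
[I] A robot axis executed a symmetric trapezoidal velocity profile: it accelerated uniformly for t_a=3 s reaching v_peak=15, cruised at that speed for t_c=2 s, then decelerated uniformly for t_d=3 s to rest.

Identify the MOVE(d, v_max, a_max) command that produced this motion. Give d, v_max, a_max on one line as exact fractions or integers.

a_max = 15/3 = 5
d_a = ½·15·3 = 45/2; d_c = 15·2 = 30
d = 2·45/2 + 30 = 75
t_c = 2 > 0 so v_max = 15

d=75 v_max=15 a_max=5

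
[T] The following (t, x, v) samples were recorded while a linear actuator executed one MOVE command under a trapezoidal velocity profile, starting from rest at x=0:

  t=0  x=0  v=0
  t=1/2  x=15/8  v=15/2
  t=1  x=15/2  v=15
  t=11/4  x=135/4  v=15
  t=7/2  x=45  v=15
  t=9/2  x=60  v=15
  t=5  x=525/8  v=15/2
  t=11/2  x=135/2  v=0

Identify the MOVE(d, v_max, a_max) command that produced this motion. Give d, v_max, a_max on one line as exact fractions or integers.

final state: t=11/2, x=135/2, v=0 → d = 135/2
a_max = (15/2−0)/(1/2−0) = 15
max v = 15 over t∈[1,9/2] → v_max = 15
check: 15·(1+7/2) = 135/2 ✓

d=135/2 v_max=15 a_max=15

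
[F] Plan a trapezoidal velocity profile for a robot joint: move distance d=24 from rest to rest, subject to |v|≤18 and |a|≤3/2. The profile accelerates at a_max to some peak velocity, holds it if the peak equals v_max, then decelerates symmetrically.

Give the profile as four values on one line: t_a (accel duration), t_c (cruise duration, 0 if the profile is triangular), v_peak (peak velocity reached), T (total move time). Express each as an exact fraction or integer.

vₘ²/aₘ = 18²/(3/2) = 216
24 < 216 → triangular
v_peak = √(24·3/2) = √36 = 6
t_a = 6/(3/2) = 4; t_c = 0
T = 2·4 = 8

t_a=4 t_c=0 v_peak=6 T=8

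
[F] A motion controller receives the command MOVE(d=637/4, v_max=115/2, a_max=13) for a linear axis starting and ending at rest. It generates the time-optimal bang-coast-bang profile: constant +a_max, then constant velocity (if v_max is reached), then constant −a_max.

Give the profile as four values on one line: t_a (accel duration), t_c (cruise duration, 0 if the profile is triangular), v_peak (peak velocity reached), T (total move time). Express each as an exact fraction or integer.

(v_max)²/a_max = (115/2)²/13 = 13225/52
637/4 < 13225/52 → triangular
v_peak = √(637/4·13) = √(8281/4) = 91/2
t_a = (91/2)/13 = 7/2; t_c = 0
T = 2·7/2 = 7

t_a=7/2 t_c=0 v_peak=91/2 T=7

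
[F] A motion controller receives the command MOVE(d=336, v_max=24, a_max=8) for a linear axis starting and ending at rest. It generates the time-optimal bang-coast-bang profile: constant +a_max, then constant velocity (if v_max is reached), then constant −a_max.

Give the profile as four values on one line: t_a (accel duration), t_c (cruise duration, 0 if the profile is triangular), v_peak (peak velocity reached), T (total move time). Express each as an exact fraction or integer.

t_a=3 t_c=11 v_peak=24 T=17

(v_max)²/a_max = 24²/8 = 72
336 ≥ 72 so v_max reached
t_a = 24/8 = 3; v_peak = 24
d_cruise = 336 − 72 = 264; t_c = 264/24 = 11
T = 2·3 + 11 = 17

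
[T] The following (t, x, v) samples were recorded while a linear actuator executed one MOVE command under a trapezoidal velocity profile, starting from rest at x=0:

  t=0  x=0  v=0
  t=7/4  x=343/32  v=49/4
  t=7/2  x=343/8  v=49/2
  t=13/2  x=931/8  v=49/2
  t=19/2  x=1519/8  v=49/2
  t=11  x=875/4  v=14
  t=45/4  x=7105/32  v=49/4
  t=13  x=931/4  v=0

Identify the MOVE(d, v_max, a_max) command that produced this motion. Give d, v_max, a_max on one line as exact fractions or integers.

final state: t=13, x=931/4, v=0 → d = 931/4
a_max = (49/4−0)/(7/4−0) = 7
max v = 49/2 over t∈[7/2,19/2] → v_max = 49/2
check: 49/2·(7/2+6) = 931/4 ✓

d=931/4 v_max=49/2 a_max=7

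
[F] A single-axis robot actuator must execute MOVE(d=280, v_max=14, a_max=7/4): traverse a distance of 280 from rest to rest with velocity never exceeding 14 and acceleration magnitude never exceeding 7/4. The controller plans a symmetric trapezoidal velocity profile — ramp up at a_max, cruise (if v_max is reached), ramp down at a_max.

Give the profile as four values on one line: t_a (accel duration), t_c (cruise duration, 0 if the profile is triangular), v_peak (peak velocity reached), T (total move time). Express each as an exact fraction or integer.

(v_max)²/a_max = 14²/(7/4) = 112
280 ≥ 112 ⇒ cruise phase
t_a = 14/(7/4) = 8; v_peak = 14
d_cruise = 280 − 112 = 168; t_c = 168/14 = 12
T = 2·8 + 12 = 28

t_a=8 t_c=12 v_peak=14 T=28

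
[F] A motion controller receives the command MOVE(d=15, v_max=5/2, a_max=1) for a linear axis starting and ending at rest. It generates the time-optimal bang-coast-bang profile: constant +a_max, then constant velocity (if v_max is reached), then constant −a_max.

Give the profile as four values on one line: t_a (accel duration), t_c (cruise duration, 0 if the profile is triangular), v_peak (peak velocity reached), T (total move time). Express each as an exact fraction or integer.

vₘ²/aₘ = (5/2)²/1 = 25/4
15 ≥ 25/4 ⇒ cruise phase
t_a = (5/2)/1 = 5/2; v_peak = 5/2
d_cruise = 15 − 25/4 = 35/4; t_c = (35/4)/(5/2) = 7/2
T = 2·5/2 + 7/2 = 17/2

t_a=5/2 t_c=7/2 v_peak=5/2 T=17/2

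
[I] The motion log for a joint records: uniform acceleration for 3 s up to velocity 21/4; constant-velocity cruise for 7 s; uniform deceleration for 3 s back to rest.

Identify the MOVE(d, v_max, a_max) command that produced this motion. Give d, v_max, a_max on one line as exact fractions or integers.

d=105/2 v_max=21/4 a_max=7/4

a_max = (21/4)/3 = 7/4
d_a = ½·21/4·3 = 63/8; d_c = 21/4·7 = 147/4
d = 2·63/8 + 147/4 = 105/2
t_c = 7 > 0 ⇒ limit active, v_max = 21/4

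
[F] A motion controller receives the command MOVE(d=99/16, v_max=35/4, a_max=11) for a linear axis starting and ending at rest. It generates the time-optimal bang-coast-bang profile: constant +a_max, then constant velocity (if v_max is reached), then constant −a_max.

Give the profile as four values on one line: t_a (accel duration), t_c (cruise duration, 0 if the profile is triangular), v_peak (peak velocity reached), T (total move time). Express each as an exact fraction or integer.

v_max²/a_max = (35/4)²/11 = 1225/176
99/16 < 1225/176 → triangular
v_peak = √(99/16·11) = √(1089/16) = 33/4
t_a = (33/4)/11 = 3/4; t_c = 0
T = 2·3/4 = 3/2

t_a=3/4 t_c=0 v_peak=33/4 T=3/2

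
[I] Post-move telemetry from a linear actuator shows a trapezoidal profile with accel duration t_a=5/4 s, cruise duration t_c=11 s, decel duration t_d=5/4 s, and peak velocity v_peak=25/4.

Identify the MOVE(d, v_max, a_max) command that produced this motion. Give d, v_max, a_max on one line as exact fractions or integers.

a_max = (25/4)/(5/4) = 5
d_a = ½·25/4·5/4 = 125/32; d_c = 25/4·11 = 275/4
d = 2·125/32 + 275/4 = 1225/16
t_c = 11 > 0 so v_max = 25/4

d=1225/16 v_max=25/4 a_max=5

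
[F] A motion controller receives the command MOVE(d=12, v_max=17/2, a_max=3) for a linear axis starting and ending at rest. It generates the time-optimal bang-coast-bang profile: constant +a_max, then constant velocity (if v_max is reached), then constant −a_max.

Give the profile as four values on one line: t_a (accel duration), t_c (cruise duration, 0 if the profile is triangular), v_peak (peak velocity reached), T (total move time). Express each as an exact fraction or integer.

t_a=2 t_c=0 v_peak=6 T=4

v_max²/a_max = (17/2)²/3 = 289/12
12 < 289/12 so t_c = 0
v_peak = √(12·3) = √36 = 6
t_a = 6/3 = 2; t_c = 0
T = 2·2 = 4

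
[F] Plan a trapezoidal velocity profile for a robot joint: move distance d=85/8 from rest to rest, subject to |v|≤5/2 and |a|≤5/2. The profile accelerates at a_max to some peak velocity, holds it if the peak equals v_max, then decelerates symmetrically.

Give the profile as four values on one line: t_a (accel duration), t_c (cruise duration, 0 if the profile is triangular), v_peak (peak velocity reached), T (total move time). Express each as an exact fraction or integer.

t_a=1 t_c=13/4 v_peak=5/2 T=21/4

v_max²/a_max = (5/2)²/(5/2) = 5/2
85/8 ≥ 5/2 so v_max reached
t_a = (5/2)/(5/2) = 1; v_peak = 5/2
d_cruise = 85/8 − 5/2 = 65/8; t_c = (65/8)/(5/2) = 13/4
T = 2·1 + 13/4 = 21/4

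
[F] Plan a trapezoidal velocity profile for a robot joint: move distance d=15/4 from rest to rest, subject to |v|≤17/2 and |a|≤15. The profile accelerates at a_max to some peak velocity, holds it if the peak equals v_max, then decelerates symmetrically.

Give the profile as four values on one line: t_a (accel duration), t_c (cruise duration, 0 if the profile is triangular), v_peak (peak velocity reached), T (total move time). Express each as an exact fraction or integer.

t_a=1/2 t_c=0 v_peak=15/2 T=1

v_max²/a_max = (17/2)²/15 = 289/60
15/4 < 289/60 ⇒ no cruise
v_peak = √(15/4·15) = √(225/4) = 15/2
t_a = (15/2)/15 = 1/2; t_c = 0
T = 2·1/2 = 1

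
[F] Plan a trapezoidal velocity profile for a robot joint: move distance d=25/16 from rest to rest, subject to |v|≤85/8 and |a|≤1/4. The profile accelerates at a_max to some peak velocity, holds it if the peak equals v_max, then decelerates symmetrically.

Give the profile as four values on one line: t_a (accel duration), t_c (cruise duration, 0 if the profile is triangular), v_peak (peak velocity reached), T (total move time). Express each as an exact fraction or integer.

(v_max)²/a_max = (85/8)²/(1/4) = 7225/16
25/16 < 7225/16 so t_c = 0
v_peak = √(25/16·1/4) = √(25/64) = 5/8
t_a = (5/8)/(1/4) = 5/2; t_c = 0
T = 2·5/2 = 5

t_a=5/2 t_c=0 v_peak=5/8 T=5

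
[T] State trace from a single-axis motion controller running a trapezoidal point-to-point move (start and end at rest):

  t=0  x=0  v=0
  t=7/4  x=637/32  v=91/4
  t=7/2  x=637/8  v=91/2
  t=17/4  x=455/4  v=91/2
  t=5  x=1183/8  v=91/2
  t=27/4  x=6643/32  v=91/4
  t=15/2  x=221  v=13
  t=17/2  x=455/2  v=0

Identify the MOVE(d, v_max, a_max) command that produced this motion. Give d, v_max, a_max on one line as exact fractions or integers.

d=455/2 v_max=91/2 a_max=13

final state: t=17/2, x=455/2, v=0 → d = 455/2
a_max = (91/4−0)/(7/4−0) = 13
max v = 91/2 over t∈[7/2,5] → v_max = 91/2
check: 91/2·(7/2+3/2) = 455/2 ✓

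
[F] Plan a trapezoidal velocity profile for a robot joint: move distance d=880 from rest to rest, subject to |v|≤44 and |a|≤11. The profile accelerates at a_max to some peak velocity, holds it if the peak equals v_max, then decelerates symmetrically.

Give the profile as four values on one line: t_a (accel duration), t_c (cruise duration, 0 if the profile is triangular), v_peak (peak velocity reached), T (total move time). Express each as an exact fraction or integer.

t_a=4 t_c=16 v_peak=44 T=24

(v_max)²/a_max = 44²/11 = 176
880 ≥ 176 ⇒ cruise phase
t_a = 44/11 = 4; v_peak = 44
d_cruise = 880 − 176 = 704; t_c = 704/44 = 16
T = 2·4 + 16 = 24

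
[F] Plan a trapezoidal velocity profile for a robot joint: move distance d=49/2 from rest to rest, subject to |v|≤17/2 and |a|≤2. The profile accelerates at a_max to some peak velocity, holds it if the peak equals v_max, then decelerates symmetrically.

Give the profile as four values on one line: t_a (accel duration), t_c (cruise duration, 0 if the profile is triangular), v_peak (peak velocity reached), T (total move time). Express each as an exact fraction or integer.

(v_max)²/a_max = (17/2)²/2 = 289/8
49/2 < 289/8 ⇒ no cruise
v_peak = √(49/2·2) = √49 = 7
t_a = 7/2; t_c = 0
T = 2·7/2 = 7

t_a=7/2 t_c=0 v_peak=7 T=7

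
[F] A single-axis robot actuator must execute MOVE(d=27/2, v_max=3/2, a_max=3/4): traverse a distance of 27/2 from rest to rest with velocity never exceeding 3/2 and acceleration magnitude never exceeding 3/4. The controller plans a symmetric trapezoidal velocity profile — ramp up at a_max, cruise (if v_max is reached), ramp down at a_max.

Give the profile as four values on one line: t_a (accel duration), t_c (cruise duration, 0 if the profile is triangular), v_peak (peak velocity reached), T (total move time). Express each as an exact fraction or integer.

t_a=2 t_c=7 v_peak=3/2 T=11

vₘ²/aₘ = (3/2)²/(3/4) = 3
27/2 ≥ 3 ⇒ cruise phase
t_a = (3/2)/(3/4) = 2; v_peak = 3/2
d_cruise = 27/2 − 3 = 21/2; t_c = (21/2)/(3/2) = 7
T = 2·2 + 7 = 11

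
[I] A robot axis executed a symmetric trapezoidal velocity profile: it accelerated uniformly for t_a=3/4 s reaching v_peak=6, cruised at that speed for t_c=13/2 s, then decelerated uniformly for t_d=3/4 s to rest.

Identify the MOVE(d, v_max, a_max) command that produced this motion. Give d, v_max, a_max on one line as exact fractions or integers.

d=87/2 v_max=6 a_max=8

a_max = 6/(3/4) = 8
d_a = ½·6·3/4 = 9/4; d_c = 6·13/2 = 39
d = 2·9/4 + 39 = 87/2
t_c = 13/2 > 0 → v_max = v_peak = 6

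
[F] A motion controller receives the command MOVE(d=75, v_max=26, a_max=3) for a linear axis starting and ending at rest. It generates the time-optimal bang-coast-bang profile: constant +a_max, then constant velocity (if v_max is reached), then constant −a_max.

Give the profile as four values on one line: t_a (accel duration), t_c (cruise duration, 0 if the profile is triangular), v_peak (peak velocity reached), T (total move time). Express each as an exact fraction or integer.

t_a=5 t_c=0 v_peak=15 T=10

v_max²/a_max = 26²/3 = 676/3
75 < 676/3 so t_c = 0
v_peak = √(75·3) = √225 = 15
t_a = 15/3 = 5; t_c = 0
T = 2·5 = 10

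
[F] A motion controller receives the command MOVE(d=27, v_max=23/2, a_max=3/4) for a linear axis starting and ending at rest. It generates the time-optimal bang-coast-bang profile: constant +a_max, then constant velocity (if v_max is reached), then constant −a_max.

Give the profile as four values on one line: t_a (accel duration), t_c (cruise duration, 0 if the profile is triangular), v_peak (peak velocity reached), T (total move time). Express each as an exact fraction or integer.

t_a=6 t_c=0 v_peak=9/2 T=12

vₘ²/aₘ = (23/2)²/(3/4) = 529/3
27 < 529/3 so t_c = 0
v_peak = √(27·3/4) = √(81/4) = 9/2
t_a = (9/2)/(3/4) = 6; t_c = 0
T = 2·6 = 12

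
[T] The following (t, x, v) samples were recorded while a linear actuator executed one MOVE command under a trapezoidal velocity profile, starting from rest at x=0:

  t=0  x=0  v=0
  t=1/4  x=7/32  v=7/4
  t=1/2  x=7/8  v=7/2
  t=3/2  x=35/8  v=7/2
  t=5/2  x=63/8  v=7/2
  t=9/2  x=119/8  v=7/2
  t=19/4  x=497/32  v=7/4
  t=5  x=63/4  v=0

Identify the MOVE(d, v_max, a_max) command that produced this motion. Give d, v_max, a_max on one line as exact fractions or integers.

d=63/4 v_max=7/2 a_max=7

final state: t=5, x=63/4, v=0 → d = 63/4
a_max = (7/4−0)/(1/4−0) = 7
max v = 7/2 over t∈[1/2,9/2] → v_max = 7/2
check: 7/2·(1/2+4) = 63/4 ✓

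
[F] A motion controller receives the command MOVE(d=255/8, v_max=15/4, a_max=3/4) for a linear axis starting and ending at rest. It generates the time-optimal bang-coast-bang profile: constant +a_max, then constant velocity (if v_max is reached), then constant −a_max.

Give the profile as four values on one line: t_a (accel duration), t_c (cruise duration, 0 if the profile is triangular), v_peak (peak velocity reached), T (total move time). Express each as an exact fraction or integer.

t_a=5 t_c=7/2 v_peak=15/4 T=27/2

(v_max)²/a_max = (15/4)²/(3/4) = 75/4
255/8 ≥ 75/4 → trapezoidal
t_a = (15/4)/(3/4) = 5; v_peak = 15/4
d_cruise = 255/8 − 75/4 = 105/8; t_c = (105/8)/(15/4) = 7/2
T = 2·5 + 7/2 = 27/2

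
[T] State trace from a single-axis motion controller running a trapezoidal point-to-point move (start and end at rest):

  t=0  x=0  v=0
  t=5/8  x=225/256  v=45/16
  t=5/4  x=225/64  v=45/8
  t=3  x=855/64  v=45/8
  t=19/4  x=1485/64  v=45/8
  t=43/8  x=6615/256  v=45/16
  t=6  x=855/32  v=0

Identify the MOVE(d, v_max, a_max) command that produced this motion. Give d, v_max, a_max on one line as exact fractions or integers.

d=855/32 v_max=45/8 a_max=9/2

final state: t=6, x=855/32, v=0 → d = 855/32
a_max = (45/16−0)/(5/8−0) = 9/2
max v = 45/8 over t∈[5/4,19/4] → v_max = 45/8
check: 45/8·(5/4+7/2) = 855/32 ✓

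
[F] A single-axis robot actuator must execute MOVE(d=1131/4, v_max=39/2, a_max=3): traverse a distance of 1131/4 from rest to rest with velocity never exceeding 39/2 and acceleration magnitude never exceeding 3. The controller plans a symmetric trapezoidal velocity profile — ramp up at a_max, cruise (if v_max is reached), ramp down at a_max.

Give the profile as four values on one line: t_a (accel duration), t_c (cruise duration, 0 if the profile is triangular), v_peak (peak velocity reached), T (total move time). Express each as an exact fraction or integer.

t_a=13/2 t_c=8 v_peak=39/2 T=21

v_max²/a_max = (39/2)²/3 = 507/4
1131/4 ≥ 507/4 ⇒ cruise phase
t_a = (39/2)/3 = 13/2; v_peak = 39/2
d_cruise = 1131/4 − 507/4 = 156; t_c = 156/(39/2) = 8
T = 2·13/2 + 8 = 21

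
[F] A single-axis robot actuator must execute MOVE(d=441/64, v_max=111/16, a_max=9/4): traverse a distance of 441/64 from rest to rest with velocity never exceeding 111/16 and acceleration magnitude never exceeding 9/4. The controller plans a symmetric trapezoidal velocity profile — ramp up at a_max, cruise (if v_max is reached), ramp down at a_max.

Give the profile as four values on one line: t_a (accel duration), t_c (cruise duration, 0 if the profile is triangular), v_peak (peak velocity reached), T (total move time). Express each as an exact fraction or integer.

vₘ²/aₘ = (111/16)²/(9/4) = 1369/64
441/64 < 1369/64 ⇒ no cruise
v_peak = √(441/64·9/4) = √(3969/256) = 63/16
t_a = (63/16)/(9/4) = 7/4; t_c = 0
T = 2·7/4 = 7/2

t_a=7/4 t_c=0 v_peak=63/16 T=7/2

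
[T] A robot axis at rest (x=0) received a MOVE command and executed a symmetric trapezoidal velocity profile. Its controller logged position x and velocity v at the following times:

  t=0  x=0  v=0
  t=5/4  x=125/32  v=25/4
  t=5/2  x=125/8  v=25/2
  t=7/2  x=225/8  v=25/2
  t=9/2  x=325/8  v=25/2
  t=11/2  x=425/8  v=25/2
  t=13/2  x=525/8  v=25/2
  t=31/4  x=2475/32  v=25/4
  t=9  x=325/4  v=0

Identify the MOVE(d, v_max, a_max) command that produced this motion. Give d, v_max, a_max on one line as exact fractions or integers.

final state: t=9, x=325/4, v=0 → d = 325/4
a_max = (25/4−0)/(5/4−0) = 5
max v = 25/2 over t∈[5/2,13/2] → v_max = 25/2
check: 25/2·(5/2+4) = 325/4 ✓

d=325/4 v_max=25/2 a_max=5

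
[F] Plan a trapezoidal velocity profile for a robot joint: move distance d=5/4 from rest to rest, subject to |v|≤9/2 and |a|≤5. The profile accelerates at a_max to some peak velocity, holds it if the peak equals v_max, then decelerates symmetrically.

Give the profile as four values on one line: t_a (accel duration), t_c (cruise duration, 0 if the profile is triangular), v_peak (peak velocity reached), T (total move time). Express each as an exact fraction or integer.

t_a=1/2 t_c=0 v_peak=5/2 T=1

v_max²/a_max = (9/2)²/5 = 81/20
5/4 < 81/20 → triangular
v_peak = √(5/4·5) = √(25/4) = 5/2
t_a = (5/2)/5 = 1/2; t_c = 0
T = 2·1/2 = 1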